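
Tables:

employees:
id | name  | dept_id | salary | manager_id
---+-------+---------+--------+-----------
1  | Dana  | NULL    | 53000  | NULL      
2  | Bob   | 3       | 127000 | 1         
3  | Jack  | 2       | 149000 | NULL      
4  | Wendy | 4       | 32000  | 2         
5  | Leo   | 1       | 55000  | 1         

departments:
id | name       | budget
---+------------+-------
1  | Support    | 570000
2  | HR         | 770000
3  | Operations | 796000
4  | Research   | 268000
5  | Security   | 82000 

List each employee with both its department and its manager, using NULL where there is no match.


Two LEFT JOINs from the same base table employees: one to departments via dept_id, one to employees itself via manager_id. Both are LEFT so every employee is preserved.
Match against departments:
  - employee 1 (Dana): dept_id=NULL, no match -> kept with NULL
  - employee 2 (Bob): dept_id=3 -> matches Operations
  - employee 3 (Jack): dept_id=2 -> matches HR
  - employee 4 (Wendy): dept_id=4 -> matches Research
  - employee 5 (Leo): dept_id=1 -> matches Support
Match against employees (self):
  - employee 1 (Dana): manager_id=NULL -> NULL
  - employee 2 (Bob): manager_id=1 -> Dana
  - employee 3 (Jack): manager_id=NULL -> NULL
  - employee 4 (Wendy): manager_id=2 -> Bob
  - employee 5 (Leo): manager_id=1 -> Dana

SQL:
SELECT a.name, b.name AS department, c.name AS manager
FROM employees a
LEFT JOIN departments b ON a.dept_id = b.id
LEFT JOIN employees c ON a.manager_id = c.id

Result:
name  | department | manager
------+------------+--------
Dana  | NULL       | NULL   
Bob   | Operations | Dana   
Jack  | HR         | NULL   
Wendy | Research   | Bob    
Leo   | Support    | Dana   


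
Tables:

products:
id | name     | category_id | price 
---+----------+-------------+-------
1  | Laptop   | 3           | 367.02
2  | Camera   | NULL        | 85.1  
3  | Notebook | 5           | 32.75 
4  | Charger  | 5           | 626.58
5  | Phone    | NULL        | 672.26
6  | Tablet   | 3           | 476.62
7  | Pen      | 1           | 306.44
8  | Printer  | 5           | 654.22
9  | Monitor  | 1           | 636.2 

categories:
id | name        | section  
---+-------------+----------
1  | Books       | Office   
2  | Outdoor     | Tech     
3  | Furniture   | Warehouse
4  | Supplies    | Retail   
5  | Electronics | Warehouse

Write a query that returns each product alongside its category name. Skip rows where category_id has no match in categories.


INNER JOIN keeps only products rows whose category_id matches an id in categories. Walk through each product:
  - product 1 (Laptop): category_id=3 -> matches Furniture
  - product 2 (Camera): category_id=NULL, no match -> dropped
  - product 3 (Notebook): category_id=5 -> matches Electronics
  - product 4 (Charger): category_id=5 -> matches Electronics
  - product 5 (Phone): category_id=NULL, no match -> dropped
  - product 6 (Tablet): category_id=3 -> matches Furniture
  - product 7 (Pen): category_id=1 -> matches Books
  - product 8 (Printer): category_id=5 -> matches Electronics
  - product 9 (Monitor): category_id=1 -> matches Books
So 2 of 9 rows are dropped.

SQL:
SELECT a.name, b.name AS category
FROM products a
INNER JOIN categories b ON a.category_id = b.id

Result:
name     | category   
---------+------------
Laptop   | Furniture  
Notebook | Electronics
Charger  | Electronics
Tablet   | Furniture  
Pen      | Books      
Printer  | Electronics
Monitor  | Books      


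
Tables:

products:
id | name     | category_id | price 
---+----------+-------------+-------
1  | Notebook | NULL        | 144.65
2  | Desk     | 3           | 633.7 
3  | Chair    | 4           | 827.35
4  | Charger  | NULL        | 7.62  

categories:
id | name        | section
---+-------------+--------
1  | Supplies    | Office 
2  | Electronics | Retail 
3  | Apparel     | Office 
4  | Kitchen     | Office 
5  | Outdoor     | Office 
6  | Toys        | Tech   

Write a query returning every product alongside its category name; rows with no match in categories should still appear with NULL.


LEFT JOIN keeps every row from products (the left table); where category_id has no match in categories, the category columns become NULL. Walk through each product:
  - product 1 (Notebook): category_id=NULL, no match -> kept with NULL
  - product 2 (Desk): category_id=3 -> matches Apparel
  - product 3 (Chair): category_id=4 -> matches Kitchen
  - product 4 (Charger): category_id=NULL, no match -> kept with NULL
All 4 rows appear; 2 have NULL category.

SQL:
SELECT a.name, b.name AS category
FROM products a
LEFT JOIN categories b ON a.category_id = b.id

Result:
name     | category
---------+---------
Notebook | NULL    
Desk     | Apparel 
Chair    | Kitchen 
Charger  | NULL    


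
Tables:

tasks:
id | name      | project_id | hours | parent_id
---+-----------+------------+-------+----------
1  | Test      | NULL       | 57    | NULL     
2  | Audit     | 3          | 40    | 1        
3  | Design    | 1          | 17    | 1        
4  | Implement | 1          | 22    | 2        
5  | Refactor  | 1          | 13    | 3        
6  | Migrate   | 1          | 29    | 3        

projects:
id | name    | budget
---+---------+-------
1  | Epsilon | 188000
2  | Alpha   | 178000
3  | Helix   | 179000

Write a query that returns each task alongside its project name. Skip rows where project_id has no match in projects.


INNER JOIN keeps only tasks rows whose project_id matches an id in projects. Walk through each task:
  - task 1 (Test): project_id=NULL, no match -> dropped
  - task 2 (Audit): project_id=3 -> matches Helix
  - task 3 (Design): project_id=1 -> matches Epsilon
  - task 4 (Implement): project_id=1 -> matches Epsilon
  - task 5 (Refactor): project_id=1 -> matches Epsilon
  - task 6 (Migrate): project_id=1 -> matches Epsilon
So 1 of 6 rows is dropped.

SQL:
SELECT a.name, b.name AS project
FROM tasks a
INNER JOIN projects b ON a.project_id = b.id

Result:
name      | project
----------+--------
Audit     | Helix  
Design    | Epsilon
Implement | Epsilon
Refactor  | Epsilon
Migrate   | Epsilon


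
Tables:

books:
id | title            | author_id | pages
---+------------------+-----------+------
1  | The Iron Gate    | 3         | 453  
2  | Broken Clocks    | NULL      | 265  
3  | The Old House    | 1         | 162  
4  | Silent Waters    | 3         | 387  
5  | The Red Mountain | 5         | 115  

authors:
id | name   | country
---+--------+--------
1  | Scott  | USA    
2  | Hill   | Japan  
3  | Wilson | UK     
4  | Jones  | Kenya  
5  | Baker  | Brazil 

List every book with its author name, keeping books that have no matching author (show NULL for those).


LEFT JOIN keeps every row from books (the left table); where author_id has no match in authors, the author columns become NULL. Walk through each book:
  - book 1 (The Iron Gate): author_id=3 -> matches Wilson
  - book 2 (Broken Clocks): author_id=NULL, no match -> kept with NULL
  - book 3 (The Old House): author_id=1 -> matches Scott
  - book 4 (Silent Waters): author_id=3 -> matches Wilson
  - book 5 (The Red Mountain): author_id=5 -> matches Baker
All 5 rows appear; 1 has NULL author.

SQL:
SELECT a.title, b.name AS author
FROM books a
LEFT JOIN authors b ON a.author_id = b.id

Result:
title            | author
-----------------+-------
The Iron Gate    | Wilson
Broken Clocks    | NULL  
The Old House    | Scott 
Silent Waters    | Wilson
The Red Mountain | Baker 


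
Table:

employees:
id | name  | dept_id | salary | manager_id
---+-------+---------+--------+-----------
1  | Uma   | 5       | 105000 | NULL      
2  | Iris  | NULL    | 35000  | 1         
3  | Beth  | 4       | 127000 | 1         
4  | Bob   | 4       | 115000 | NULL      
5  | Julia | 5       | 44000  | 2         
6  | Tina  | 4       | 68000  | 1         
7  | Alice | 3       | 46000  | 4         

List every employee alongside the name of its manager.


This is a self-join: employees is joined to a second copy of itself, matching each row's manager_id to another row's id. Use LEFT JOIN so rows with manager_id=NULL are kept.
  - employee 1 (Uma): manager_id=NULL -> NULL
  - employee 2 (Iris): manager_id=1 -> Uma
  - employee 3 (Beth): manager_id=1 -> Uma
  - employee 4 (Bob): manager_id=NULL -> NULL
  - employee 5 (Julia): manager_id=2 -> Iris
  - employee 6 (Tina): manager_id=1 -> Uma
  - employee 7 (Alice): manager_id=4 -> Bob

SQL:
SELECT a.name AS item, b.name AS manager
FROM employees a
LEFT JOIN employees b ON a.manager_id = b.id

Result:
item  | manager
------+--------
Uma   | NULL   
Iris  | Uma    
Beth  | Uma    
Bob   | NULL   
Julia | Iris   
Tina  | Uma    
Alice | Bob    


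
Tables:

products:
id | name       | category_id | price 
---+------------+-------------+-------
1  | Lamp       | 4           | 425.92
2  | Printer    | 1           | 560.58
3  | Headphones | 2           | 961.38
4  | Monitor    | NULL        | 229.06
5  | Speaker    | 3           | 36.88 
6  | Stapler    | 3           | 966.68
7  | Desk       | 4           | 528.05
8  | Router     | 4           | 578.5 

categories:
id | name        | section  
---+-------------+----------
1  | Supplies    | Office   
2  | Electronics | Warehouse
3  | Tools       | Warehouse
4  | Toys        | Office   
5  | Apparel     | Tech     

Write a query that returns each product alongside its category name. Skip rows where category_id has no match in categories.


INNER JOIN keeps only products rows whose category_id matches an id in categories. Walk through each product:
  - product 1 (Lamp): category_id=4 -> matches Toys
  - product 2 (Printer): category_id=1 -> matches Supplies
  - product 3 (Headphones): category_id=2 -> matches Electronics
  - product 4 (Monitor): category_id=NULL, no match -> dropped
  - product 5 (Speaker): category_id=3 -> matches Tools
  - product 6 (Stapler): category_id=3 -> matches Tools
  - product 7 (Desk): category_id=4 -> matches Toys
  - product 8 (Router): category_id=4 -> matches Toys
So 1 of 8 rows is dropped.

SQL:
SELECT a.name, b.name AS category
FROM products a
INNER JOIN categories b ON a.category_id = b.id

Result:
name       | category   
-----------+------------
Lamp       | Toys       
Printer    | Supplies   
Headphones | Electronics
Speaker    | Tools      
Stapler    | Tools      
Desk       | Toys       
Router     | Toys       


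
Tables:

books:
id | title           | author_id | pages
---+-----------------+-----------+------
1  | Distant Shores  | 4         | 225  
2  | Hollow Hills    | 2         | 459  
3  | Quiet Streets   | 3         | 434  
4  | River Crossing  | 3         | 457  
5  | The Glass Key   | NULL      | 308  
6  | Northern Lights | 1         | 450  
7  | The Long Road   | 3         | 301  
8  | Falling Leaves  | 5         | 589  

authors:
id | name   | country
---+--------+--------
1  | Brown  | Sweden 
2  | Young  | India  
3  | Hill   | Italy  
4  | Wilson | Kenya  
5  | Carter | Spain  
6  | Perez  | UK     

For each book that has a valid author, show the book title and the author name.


INNER JOIN keeps only books rows whose author_id matches an id in authors. Walk through each book:
  - book 1 (Distant Shores): author_id=4 -> matches Wilson
  - book 2 (Hollow Hills): author_id=2 -> matches Young
  - book 3 (Quiet Streets): author_id=3 -> matches Hill
  - book 4 (River Crossing): author_id=3 -> matches Hill
  - book 5 (The Glass Key): author_id=NULL, no match -> dropped
  - book 6 (Northern Lights): author_id=1 -> matches Brown
  - book 7 (The Long Road): author_id=3 -> matches Hill
  - book 8 (Falling Leaves): author_id=5 -> matches Carter
So 1 of 8 rows is dropped.

SQL:
SELECT a.title, b.name AS author
FROM books a
INNER JOIN authors b ON a.author_id = b.id

Result:
title           | author
----------------+-------
Distant Shores  | Wilson
Hollow Hills    | Young 
Quiet Streets   | Hill  
River Crossing  | Hill  
Northern Lights | Brown 
The Long Road   | Hill  
Falling Leaves  | Carter


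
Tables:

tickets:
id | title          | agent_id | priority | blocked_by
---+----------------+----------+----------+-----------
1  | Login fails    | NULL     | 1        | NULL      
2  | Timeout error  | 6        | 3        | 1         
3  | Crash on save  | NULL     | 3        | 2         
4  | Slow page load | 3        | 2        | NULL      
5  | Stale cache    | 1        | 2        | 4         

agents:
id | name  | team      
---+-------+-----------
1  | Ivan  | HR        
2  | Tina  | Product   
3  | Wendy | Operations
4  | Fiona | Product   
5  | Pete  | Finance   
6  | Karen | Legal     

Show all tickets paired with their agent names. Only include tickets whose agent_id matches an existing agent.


INNER JOIN keeps only tickets rows whose agent_id matches an id in agents. Walk through each ticket:
  - ticket 1 (Login fails): agent_id=NULL, no match -> dropped
  - ticket 2 (Timeout error): agent_id=6 -> matches Karen
  - ticket 3 (Crash on save): agent_id=NULL, no match -> dropped
  - ticket 4 (Slow page load): agent_id=3 -> matches Wendy
  - ticket 5 (Stale cache): agent_id=1 -> matches Ivan
So 2 of 5 rows are dropped.

SQL:
SELECT a.title, b.name AS agent
FROM tickets a
INNER JOIN agents b ON a.agent_id = b.id

Result:
title          | agent
---------------+------
Timeout error  | Karen
Slow page load | Wendy
Stale cache    | Ivan 


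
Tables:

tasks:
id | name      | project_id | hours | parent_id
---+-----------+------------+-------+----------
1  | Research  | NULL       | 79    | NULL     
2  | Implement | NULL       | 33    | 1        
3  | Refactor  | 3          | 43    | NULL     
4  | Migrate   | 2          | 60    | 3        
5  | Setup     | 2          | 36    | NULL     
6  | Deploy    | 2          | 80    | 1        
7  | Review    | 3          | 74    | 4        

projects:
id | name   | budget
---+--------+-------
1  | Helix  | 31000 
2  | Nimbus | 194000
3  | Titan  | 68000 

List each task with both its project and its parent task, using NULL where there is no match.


Two LEFT JOINs from the same base table tasks: one to projects via project_id, one to tasks itself via parent_id. Both are LEFT so every task is preserved.
Match against projects:
  - task 1 (Research): project_id=NULL, no match -> kept with NULL
  - task 2 (Implement): project_id=NULL, no match -> kept with NULL
  - task 3 (Refactor): project_id=3 -> matches Titan
  - task 4 (Migrate): project_id=2 -> matches Nimbus
  - task 5 (Setup): project_id=2 -> matches Nimbus
  - task 6 (Deploy): project_id=2 -> matches Nimbus
  - task 7 (Review): project_id=3 -> matches Titan
Match against tasks (self):
  - task 1 (Research): parent_id=NULL -> NULL
  - task 2 (Implement): parent_id=1 -> Research
  - task 3 (Refactor): parent_id=NULL -> NULL
  - task 4 (Migrate): parent_id=3 -> Refactor
  - task 5 (Setup): parent_id=NULL -> NULL
  - task 6 (Deploy): parent_id=1 -> Research
  - task 7 (Review): parent_id=4 -> Migrate

SQL:
SELECT a.name, b.name AS project, c.name AS parent
FROM tasks a
LEFT JOIN projects b ON a.project_id = b.id
LEFT JOIN tasks c ON a.parent_id = c.id

Result:
name      | project | parent  
----------+---------+---------
Research  | NULL    | NULL    
Implement | NULL    | Research
Refactor  | Titan   | NULL    
Migrate   | Nimbus  | Refactor
Setup     | Nimbus  | NULL    
Deploy    | Nimbus  | Research
Review    | Titan   | Migrate 


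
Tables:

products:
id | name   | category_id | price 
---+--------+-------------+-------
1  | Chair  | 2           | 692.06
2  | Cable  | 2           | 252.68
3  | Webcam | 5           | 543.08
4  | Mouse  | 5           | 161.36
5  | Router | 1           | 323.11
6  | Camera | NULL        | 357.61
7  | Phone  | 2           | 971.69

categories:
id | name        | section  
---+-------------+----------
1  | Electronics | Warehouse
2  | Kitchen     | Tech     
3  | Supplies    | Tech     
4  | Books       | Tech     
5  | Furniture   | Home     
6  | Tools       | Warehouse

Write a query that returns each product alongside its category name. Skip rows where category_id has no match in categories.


INNER JOIN keeps only products rows whose category_id matches an id in categories. Walk through each product:
  - product 1 (Chair): category_id=2 -> matches Kitchen
  - product 2 (Cable): category_id=2 -> matches Kitchen
  - product 3 (Webcam): category_id=5 -> matches Furniture
  - product 4 (Mouse): category_id=5 -> matches Furniture
  - product 5 (Router): category_id=1 -> matches Electronics
  - product 6 (Camera): category_id=NULL, no match -> dropped
  - product 7 (Phone): category_id=2 -> matches Kitchen
So 1 of 7 rows is dropped.

SQL:
SELECT a.name, b.name AS category
FROM products a
INNER JOIN categories b ON a.category_id = b.id

Result:
name   | category   
-------+------------
Chair  | Kitchen    
Cable  | Kitchen    
Webcam | Furniture  
Mouse  | Furniture  
Router | Electronics
Phone  | Kitchen    


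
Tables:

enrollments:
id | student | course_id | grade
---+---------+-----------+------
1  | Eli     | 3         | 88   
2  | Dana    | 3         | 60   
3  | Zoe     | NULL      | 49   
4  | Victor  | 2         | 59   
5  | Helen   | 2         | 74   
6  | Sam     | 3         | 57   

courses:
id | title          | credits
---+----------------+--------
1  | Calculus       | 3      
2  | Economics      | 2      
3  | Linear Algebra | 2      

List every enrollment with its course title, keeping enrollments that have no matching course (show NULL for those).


LEFT JOIN keeps every row from enrollments (the left table); where course_id has no match in courses, the course columns become NULL. Walk through each enrollment:
  - enrollment 1 (Eli): course_id=3 -> matches Linear Algebra
  - enrollment 2 (Dana): course_id=3 -> matches Linear Algebra
  - enrollment 3 (Zoe): course_id=NULL, no match -> kept with NULL
  - enrollment 4 (Victor): course_id=2 -> matches Economics
  - enrollment 5 (Helen): course_id=2 -> matches Economics
  - enrollment 6 (Sam): course_id=3 -> matches Linear Algebra
All 6 rows appear; 1 has NULL course.

SQL:
SELECT a.student, b.title AS course
FROM enrollments a
LEFT JOIN courses b ON a.course_id = b.id

Result:
student | course        
--------+---------------
Eli     | Linear Algebra
Dana    | Linear Algebra
Zoe     | NULL          
Victor  | Economics     
Helen   | Economics     
Sam     | Linear Algebra


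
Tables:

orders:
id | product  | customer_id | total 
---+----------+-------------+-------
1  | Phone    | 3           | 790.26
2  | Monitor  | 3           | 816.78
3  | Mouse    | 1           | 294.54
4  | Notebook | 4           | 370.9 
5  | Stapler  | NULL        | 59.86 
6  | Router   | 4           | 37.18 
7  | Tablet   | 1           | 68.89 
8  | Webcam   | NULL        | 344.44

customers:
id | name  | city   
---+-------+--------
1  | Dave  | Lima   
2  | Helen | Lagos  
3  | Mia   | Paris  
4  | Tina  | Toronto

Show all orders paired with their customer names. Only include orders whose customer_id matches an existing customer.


INNER JOIN keeps only orders rows whose customer_id matches an id in customers. Walk through each order:
  - order 1 (Phone): customer_id=3 -> matches Mia
  - order 2 (Monitor): customer_id=3 -> matches Mia
  - order 3 (Mouse): customer_id=1 -> matches Dave
  - order 4 (Notebook): customer_id=4 -> matches Tina
  - order 5 (Stapler): customer_id=NULL, no match -> dropped
  - order 6 (Router): customer_id=4 -> matches Tina
  - order 7 (Tablet): customer_id=1 -> matches Dave
  - order 8 (Webcam): customer_id=NULL, no match -> dropped
So 2 of 8 rows are dropped.

SQL:
SELECT a.product, b.name AS customer
FROM orders a
INNER JOIN customers b ON a.customer_id = b.id

Result:
product  | customer
---------+---------
Phone    | Mia     
Monitor  | Mia     
Mouse    | Dave    
Notebook | Tina    
Router   | Tina    
Tablet   | Dave    


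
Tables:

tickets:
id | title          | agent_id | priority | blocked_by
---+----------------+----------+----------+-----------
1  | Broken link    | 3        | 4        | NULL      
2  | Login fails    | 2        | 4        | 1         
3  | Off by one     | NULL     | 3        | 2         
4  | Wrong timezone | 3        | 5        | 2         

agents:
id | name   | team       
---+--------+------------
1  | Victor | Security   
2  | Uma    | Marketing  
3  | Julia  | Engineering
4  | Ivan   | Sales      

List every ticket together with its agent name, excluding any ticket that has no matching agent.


INNER JOIN keeps only tickets rows whose agent_id matches an id in agents. Walk through each ticket:
  - ticket 1 (Broken link): agent_id=3 -> matches Julia
  - ticket 2 (Login fails): agent_id=2 -> matches Uma
  - ticket 3 (Off by one): agent_id=NULL, no match -> dropped
  - ticket 4 (Wrong timezone): agent_id=3 -> matches Julia
So 1 of 4 rows is dropped.

SQL:
SELECT a.title, b.name AS agent
FROM tickets a
INNER JOIN agents b ON a.agent_id = b.id

Result:
title          | agent
---------------+------
Broken link    | Julia
Login fails    | Uma  
Wrong timezone | Julia


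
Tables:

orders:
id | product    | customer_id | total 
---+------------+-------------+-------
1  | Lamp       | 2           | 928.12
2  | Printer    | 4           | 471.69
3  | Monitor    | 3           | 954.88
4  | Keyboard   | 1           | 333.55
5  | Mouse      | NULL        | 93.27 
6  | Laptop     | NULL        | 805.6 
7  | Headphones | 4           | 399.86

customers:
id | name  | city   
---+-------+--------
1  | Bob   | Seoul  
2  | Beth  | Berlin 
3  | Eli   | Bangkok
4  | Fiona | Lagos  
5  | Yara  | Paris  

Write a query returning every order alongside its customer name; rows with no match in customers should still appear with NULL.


LEFT JOIN keeps every row from orders (the left table); where customer_id has no match in customers, the customer columns become NULL. Walk through each order:
  - order 1 (Lamp): customer_id=2 -> matches Beth
  - order 2 (Printer): customer_id=4 -> matches Fiona
  - order 3 (Monitor): customer_id=3 -> matches Eli
  - order 4 (Keyboard): customer_id=1 -> matches Bob
  - order 5 (Mouse): customer_id=NULL, no match -> kept with NULL
  - order 6 (Laptop): customer_id=NULL, no match -> kept with NULL
  - order 7 (Headphones): customer_id=4 -> matches Fiona
All 7 rows appear; 2 have NULL customer.

SQL:
SELECT a.product, b.name AS customer
FROM orders a
LEFT JOIN customers b ON a.customer_id = b.id

Result:
product    | customer
-----------+---------
Lamp       | Beth    
Printer    | Fiona   
Monitor    | Eli     
Keyboard   | Bob     
Mouse      | NULL    
Laptop     | NULL    
Headphones | Fiona   


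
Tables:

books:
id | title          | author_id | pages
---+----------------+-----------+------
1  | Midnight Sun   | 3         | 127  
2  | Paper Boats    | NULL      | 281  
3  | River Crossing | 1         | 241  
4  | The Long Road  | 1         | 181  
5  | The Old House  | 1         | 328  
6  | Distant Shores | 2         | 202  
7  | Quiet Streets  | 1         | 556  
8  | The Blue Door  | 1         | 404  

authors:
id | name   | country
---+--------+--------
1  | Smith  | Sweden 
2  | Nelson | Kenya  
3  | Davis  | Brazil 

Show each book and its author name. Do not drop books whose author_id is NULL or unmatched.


LEFT JOIN keeps every row from books (the left table); where author_id has no match in authors, the author columns become NULL. Walk through each book:
  - book 1 (Midnight Sun): author_id=3 -> matches Davis
  - book 2 (Paper Boats): author_id=NULL, no match -> kept with NULL
  - book 3 (River Crossing): author_id=1 -> matches Smith
  - book 4 (The Long Road): author_id=1 -> matches Smith
  - book 5 (The Old House): author_id=1 -> matches Smith
  - book 6 (Distant Shores): author_id=2 -> matches Nelson
  - book 7 (Quiet Streets): author_id=1 -> matches Smith
  - book 8 (The Blue Door): author_id=1 -> matches Smith
All 8 rows appear; 1 has NULL author.

SQL:
SELECT a.title, b.name AS author
FROM books a
LEFT JOIN authors b ON a.author_id = b.id

Result:
title          | author
---------------+-------
Midnight Sun   | Davis 
Paper Boats    | NULL  
River Crossing | Smith 
The Long Road  | Smith 
The Old House  | Smith 
Distant Shores | Nelson
Quiet Streets  | Smith 
The Blue Door  | Smith 


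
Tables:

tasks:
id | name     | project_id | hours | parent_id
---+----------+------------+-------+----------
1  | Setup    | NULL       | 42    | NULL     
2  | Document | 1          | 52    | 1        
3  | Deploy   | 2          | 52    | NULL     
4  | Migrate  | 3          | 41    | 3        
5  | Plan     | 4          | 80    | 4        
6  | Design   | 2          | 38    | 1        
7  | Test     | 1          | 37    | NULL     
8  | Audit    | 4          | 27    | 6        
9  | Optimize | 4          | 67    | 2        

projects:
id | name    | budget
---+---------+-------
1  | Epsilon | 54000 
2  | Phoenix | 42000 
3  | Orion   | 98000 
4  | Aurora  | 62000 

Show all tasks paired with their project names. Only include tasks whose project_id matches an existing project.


INNER JOIN keeps only tasks rows whose project_id matches an id in projects. Walk through each task:
  - task 1 (Setup): project_id=NULL, no match -> dropped
  - task 2 (Document): project_id=1 -> matches Epsilon
  - task 3 (Deploy): project_id=2 -> matches Phoenix
  - task 4 (Migrate): project_id=3 -> matches Orion
  - task 5 (Plan): project_id=4 -> matches Aurora
  - task 6 (Design): project_id=2 -> matches Phoenix
  - task 7 (Test): project_id=1 -> matches Epsilon
  - task 8 (Audit): project_id=4 -> matches Aurora
  - task 9 (Optimize): project_id=4 -> matches Aurora
So 1 of 9 rows is dropped.

SQL:
SELECT a.name, b.name AS project
FROM tasks a
INNER JOIN projects b ON a.project_id = b.id

Result:
name     | project
---------+--------
Document | Epsilon
Deploy   | Phoenix
Migrate  | Orion  
Plan     | Aurora 
Design   | Phoenix
Test     | Epsilon
Audit    | Aurora 
Optimize | Aurora 


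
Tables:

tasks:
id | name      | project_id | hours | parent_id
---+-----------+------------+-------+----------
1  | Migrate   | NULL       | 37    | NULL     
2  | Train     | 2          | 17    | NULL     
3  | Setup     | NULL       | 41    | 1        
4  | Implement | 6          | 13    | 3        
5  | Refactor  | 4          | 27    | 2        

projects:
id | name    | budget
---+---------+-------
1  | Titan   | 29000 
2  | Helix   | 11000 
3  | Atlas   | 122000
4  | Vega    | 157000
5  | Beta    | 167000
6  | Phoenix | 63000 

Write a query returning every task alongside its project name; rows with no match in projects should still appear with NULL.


LEFT JOIN keeps every row from tasks (the left table); where project_id has no match in projects, the project columns become NULL. Walk through each task:
  - task 1 (Migrate): project_id=NULL, no match -> kept with NULL
  - task 2 (Train): project_id=2 -> matches Helix
  - task 3 (Setup): project_id=NULL, no match -> kept with NULL
  - task 4 (Implement): project_id=6 -> matches Phoenix
  - task 5 (Refactor): project_id=4 -> matches Vega
All 5 rows appear; 2 have NULL project.

SQL:
SELECT a.name, b.name AS project
FROM tasks a
LEFT JOIN projects b ON a.project_id = b.id

Result:
name      | project
----------+--------
Migrate   | NULL   
Train     | Helix  
Setup     | NULL   
Implement | Phoenix
Refactor  | Vega   


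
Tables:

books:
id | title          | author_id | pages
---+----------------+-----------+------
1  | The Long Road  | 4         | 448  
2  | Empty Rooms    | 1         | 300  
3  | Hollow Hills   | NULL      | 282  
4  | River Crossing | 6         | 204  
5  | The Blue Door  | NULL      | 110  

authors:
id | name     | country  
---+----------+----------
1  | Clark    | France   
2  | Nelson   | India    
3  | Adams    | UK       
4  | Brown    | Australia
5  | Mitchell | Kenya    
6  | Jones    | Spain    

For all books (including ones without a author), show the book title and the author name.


LEFT JOIN keeps every row from books (the left table); where author_id has no match in authors, the author columns become NULL. Walk through each book:
  - book 1 (The Long Road): author_id=4 -> matches Brown
  - book 2 (Empty Rooms): author_id=1 -> matches Clark
  - book 3 (Hollow Hills): author_id=NULL, no match -> kept with NULL
  - book 4 (River Crossing): author_id=6 -> matches Jones
  - book 5 (The Blue Door): author_id=NULL, no match -> kept with NULL
All 5 rows appear; 2 have NULL author.

SQL:
SELECT a.title, b.name AS author
FROM books a
LEFT JOIN authors b ON a.author_id = b.id

Result:
title          | author
---------------+-------
The Long Road  | Brown 
Empty Rooms    | Clark 
Hollow Hills   | NULL  
River Crossing | Jones 
The Blue Door  | NULL  


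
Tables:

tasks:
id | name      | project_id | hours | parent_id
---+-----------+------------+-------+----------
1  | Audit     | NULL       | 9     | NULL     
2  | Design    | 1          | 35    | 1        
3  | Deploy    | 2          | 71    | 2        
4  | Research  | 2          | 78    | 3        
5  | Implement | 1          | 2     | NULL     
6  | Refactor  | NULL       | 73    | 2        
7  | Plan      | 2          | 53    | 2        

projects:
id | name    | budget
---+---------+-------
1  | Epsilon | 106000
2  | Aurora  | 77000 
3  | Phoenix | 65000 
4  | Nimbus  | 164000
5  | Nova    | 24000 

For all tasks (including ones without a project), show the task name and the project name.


LEFT JOIN keeps every row from tasks (the left table); where project_id has no match in projects, the project columns become NULL. Walk through each task:
  - task 1 (Audit): project_id=NULL, no match -> kept with NULL
  - task 2 (Design): project_id=1 -> matches Epsilon
  - task 3 (Deploy): project_id=2 -> matches Aurora
  - task 4 (Research): project_id=2 -> matches Aurora
  - task 5 (Implement): project_id=1 -> matches Epsilon
  - task 6 (Refactor): project_id=NULL, no match -> kept with NULL
  - task 7 (Plan): project_id=2 -> matches Aurora
All 7 rows appear; 2 have NULL project.

SQL:
SELECT a.name, b.name AS project
FROM tasks a
LEFT JOIN projects b ON a.project_id = b.id

Result:
name      | project
----------+--------
Audit     | NULL   
Design    | Epsilon
Deploy    | Aurora 
Research  | Aurora 
Implement | Epsilon
Refactor  | NULL   
Plan      | Aurora 


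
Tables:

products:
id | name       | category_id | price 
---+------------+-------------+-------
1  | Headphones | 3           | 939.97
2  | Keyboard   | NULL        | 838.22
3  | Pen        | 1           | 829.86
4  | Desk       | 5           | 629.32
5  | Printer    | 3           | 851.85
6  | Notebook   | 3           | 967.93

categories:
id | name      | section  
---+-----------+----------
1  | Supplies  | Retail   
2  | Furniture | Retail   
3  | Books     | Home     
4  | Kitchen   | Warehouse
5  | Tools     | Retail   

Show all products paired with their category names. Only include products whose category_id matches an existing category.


INNER JOIN keeps only products rows whose category_id matches an id in categories. Walk through each product:
  - product 1 (Headphones): category_id=3 -> matches Books
  - product 2 (Keyboard): category_id=NULL, no match -> dropped
  - product 3 (Pen): category_id=1 -> matches Supplies
  - product 4 (Desk): category_id=5 -> matches Tools
  - product 5 (Printer): category_id=3 -> matches Books
  - product 6 (Notebook): category_id=3 -> matches Books
So 1 of 6 rows is dropped.

SQL:
SELECT a.name, b.name AS category
FROM products a
INNER JOIN categories b ON a.category_id = b.id

Result:
name       | category
-----------+---------
Headphones | Books   
Pen        | Supplies
Desk       | Tools   
Printer    | Books   
Notebook   | Books   


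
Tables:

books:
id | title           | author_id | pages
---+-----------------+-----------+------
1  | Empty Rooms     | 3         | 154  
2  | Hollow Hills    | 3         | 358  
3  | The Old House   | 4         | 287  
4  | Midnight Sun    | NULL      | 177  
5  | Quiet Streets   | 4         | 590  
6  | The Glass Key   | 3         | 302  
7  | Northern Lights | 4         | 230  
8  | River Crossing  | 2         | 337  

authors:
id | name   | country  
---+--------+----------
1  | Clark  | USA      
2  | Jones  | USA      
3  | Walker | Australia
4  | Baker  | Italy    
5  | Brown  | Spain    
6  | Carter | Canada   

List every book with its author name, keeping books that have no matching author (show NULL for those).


LEFT JOIN keeps every row from books (the left table); where author_id has no match in authors, the author columns become NULL. Walk through each book:
  - book 1 (Empty Rooms): author_id=3 -> matches Walker
  - book 2 (Hollow Hills): author_id=3 -> matches Walker
  - book 3 (The Old House): author_id=4 -> matches Baker
  - book 4 (Midnight Sun): author_id=NULL, no match -> kept with NULL
  - book 5 (Quiet Streets): author_id=4 -> matches Baker
  - book 6 (The Glass Key): author_id=3 -> matches Walker
  - book 7 (Northern Lights): author_id=4 -> matches Baker
  - book 8 (River Crossing): author_id=2 -> matches Jones
All 8 rows appear; 1 has NULL author.

SQL:
SELECT a.title, b.name AS author
FROM books a
LEFT JOIN authors b ON a.author_id = b.id

Result:
title           | author
----------------+-------
Empty Rooms     | Walker
Hollow Hills    | Walker
The Old House   | Baker 
Midnight Sun    | NULL  
Quiet Streets   | Baker 
The Glass Key   | Walker
Northern Lights | Baker 
River Crossing  | Jones 


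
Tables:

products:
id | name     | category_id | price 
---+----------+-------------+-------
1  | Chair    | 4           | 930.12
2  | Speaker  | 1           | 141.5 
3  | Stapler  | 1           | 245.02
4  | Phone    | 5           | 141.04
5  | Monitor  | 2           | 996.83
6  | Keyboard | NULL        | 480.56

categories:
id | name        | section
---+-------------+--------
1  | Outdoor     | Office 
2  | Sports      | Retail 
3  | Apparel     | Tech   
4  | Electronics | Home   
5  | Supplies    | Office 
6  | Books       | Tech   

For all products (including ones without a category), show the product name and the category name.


LEFT JOIN keeps every row from products (the left table); where category_id has no match in categories, the category columns become NULL. Walk through each product:
  - product 1 (Chair): category_id=4 -> matches Electronics
  - product 2 (Speaker): category_id=1 -> matches Outdoor
  - product 3 (Stapler): category_id=1 -> matches Outdoor
  - product 4 (Phone): category_id=5 -> matches Supplies
  - product 5 (Monitor): category_id=2 -> matches Sports
  - product 6 (Keyboard): category_id=NULL, no match -> kept with NULL
All 6 rows appear; 1 has NULL category.

SQL:
SELECT a.name, b.name AS category
FROM products a
LEFT JOIN categories b ON a.category_id = b.id

Result:
name     | category   
---------+------------
Chair    | Electronics
Speaker  | Outdoor    
Stapler  | Outdoor    
Phone    | Supplies   
Monitor  | Sports     
Keyboard | NULL       


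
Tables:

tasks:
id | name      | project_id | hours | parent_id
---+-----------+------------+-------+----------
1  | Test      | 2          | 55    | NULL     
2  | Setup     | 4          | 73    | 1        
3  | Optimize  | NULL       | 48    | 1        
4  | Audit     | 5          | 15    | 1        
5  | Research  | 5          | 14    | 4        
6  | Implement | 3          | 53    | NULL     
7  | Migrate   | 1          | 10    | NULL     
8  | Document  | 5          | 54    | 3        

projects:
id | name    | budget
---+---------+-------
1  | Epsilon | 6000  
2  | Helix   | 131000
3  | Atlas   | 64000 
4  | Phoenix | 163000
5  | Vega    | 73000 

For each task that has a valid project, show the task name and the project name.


INNER JOIN keeps only tasks rows whose project_id matches an id in projects. Walk through each task:
  - task 1 (Test): project_id=2 -> matches Helix
  - task 2 (Setup): project_id=4 -> matches Phoenix
  - task 3 (Optimize): project_id=NULL, no match -> dropped
  - task 4 (Audit): project_id=5 -> matches Vega
  - task 5 (Research): project_id=5 -> matches Vega
  - task 6 (Implement): project_id=3 -> matches Atlas
  - task 7 (Migrate): project_id=1 -> matches Epsilon
  - task 8 (Document): project_id=5 -> matches Vega
So 1 of 8 rows is dropped.

SQL:
SELECT a.name, b.name AS project
FROM tasks a
INNER JOIN projects b ON a.project_id = b.id

Result:
name      | project
----------+--------
Test      | Helix  
Setup     | Phoenix
Audit     | Vega   
Research  | Vega   
Implement | Atlas  
Migrate   | Epsilon
Document  | Vega   


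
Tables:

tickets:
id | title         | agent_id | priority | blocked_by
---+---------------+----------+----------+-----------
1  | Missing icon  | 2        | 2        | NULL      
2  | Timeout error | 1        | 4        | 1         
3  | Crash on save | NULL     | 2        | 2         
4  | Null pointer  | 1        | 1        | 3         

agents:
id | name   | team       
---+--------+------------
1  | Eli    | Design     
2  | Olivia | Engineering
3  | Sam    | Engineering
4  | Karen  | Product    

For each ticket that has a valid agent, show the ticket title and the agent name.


INNER JOIN keeps only tickets rows whose agent_id matches an id in agents. Walk through each ticket:
  - ticket 1 (Missing icon): agent_id=2 -> matches Olivia
  - ticket 2 (Timeout error): agent_id=1 -> matches Eli
  - ticket 3 (Crash on save): agent_id=NULL, no match -> dropped
  - ticket 4 (Null pointer): agent_id=1 -> matches Eli
So 1 of 4 rows is dropped.

SQL:
SELECT a.title, b.name AS agent
FROM tickets a
INNER JOIN agents b ON a.agent_id = b.id

Result:
title         | agent 
--------------+-------
Missing icon  | Olivia
Timeout error | Eli   
Null pointer  | Eli   


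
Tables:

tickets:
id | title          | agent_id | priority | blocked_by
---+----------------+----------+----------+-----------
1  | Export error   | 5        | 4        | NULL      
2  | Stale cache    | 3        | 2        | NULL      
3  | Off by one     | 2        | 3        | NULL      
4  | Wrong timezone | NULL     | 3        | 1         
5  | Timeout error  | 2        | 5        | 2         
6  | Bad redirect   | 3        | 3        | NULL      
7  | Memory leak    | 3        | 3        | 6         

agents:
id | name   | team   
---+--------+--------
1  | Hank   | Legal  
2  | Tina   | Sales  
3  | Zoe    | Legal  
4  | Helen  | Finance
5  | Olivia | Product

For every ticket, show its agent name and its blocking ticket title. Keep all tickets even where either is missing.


Two LEFT JOINs from the same base table tickets: one to agents via agent_id, one to tickets itself via blocked_by. Both are LEFT so every ticket is preserved.
Match against agents:
  - ticket 1 (Export error): agent_id=5 -> matches Olivia
  - ticket 2 (Stale cache): agent_id=3 -> matches Zoe
  - ticket 3 (Off by one): agent_id=2 -> matches Tina
  - ticket 4 (Wrong timezone): agent_id=NULL, no match -> kept with NULL
  - ticket 5 (Timeout error): agent_id=2 -> matches Tina
  - ticket 6 (Bad redirect): agent_id=3 -> matches Zoe
  - ticket 7 (Memory leak): agent_id=3 -> matches Zoe
Match against tickets (self):
  - ticket 1 (Export error): blocked_by=NULL -> NULL
  - ticket 2 (Stale cache): blocked_by=NULL -> NULL
  - ticket 3 (Off by one): blocked_by=NULL -> NULL
  - ticket 4 (Wrong timezone): blocked_by=1 -> Export error
  - ticket 5 (Timeout error): blocked_by=2 -> Stale cache
  - ticket 6 (Bad redirect): blocked_by=NULL -> NULL
  - ticket 7 (Memory leak): blocked_by=6 -> Bad redirect

SQL:
SELECT a.title, b.name AS agent, c.title AS blocked_by
FROM tickets a
LEFT JOIN agents b ON a.agent_id = b.id
LEFT JOIN tickets c ON a.blocked_by = c.id

Result:
title          | agent  | blocked_by  
---------------+--------+-------------
Export error   | Olivia | NULL        
Stale cache    | Zoe    | NULL        
Off by one     | Tina   | NULL        
Wrong timezone | NULL   | Export error
Timeout error  | Tina   | Stale cache 
Bad redirect   | Zoe    | NULL        
Memory leak    | Zoe    | Bad redirect


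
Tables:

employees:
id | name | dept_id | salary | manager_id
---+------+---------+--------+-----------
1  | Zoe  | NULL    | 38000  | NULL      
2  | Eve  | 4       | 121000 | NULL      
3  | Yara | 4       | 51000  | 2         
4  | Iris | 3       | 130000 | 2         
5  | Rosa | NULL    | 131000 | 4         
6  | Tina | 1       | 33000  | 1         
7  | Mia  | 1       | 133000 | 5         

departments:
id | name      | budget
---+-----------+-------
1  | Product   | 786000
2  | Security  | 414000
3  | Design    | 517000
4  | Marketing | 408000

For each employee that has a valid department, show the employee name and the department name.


INNER JOIN keeps only employees rows whose dept_id matches an id in departments. Walk through each employee:
  - employee 1 (Zoe): dept_id=NULL, no match -> dropped
  - employee 2 (Eve): dept_id=4 -> matches Marketing
  - employee 3 (Yara): dept_id=4 -> matches Marketing
  - employee 4 (Iris): dept_id=3 -> matches Design
  - employee 5 (Rosa): dept_id=NULL, no match -> dropped
  - employee 6 (Tina): dept_id=1 -> matches Product
  - employee 7 (Mia): dept_id=1 -> matches Product
So 2 of 7 rows are dropped.

SQL:
SELECT a.name, b.name AS department
FROM employees a
INNER JOIN departments b ON a.dept_id = b.id

Result:
name | department
-----+-----------
Eve  | Marketing 
Yara | Marketing 
Iris | Design    
Tina | Product   
Mia  | Product   
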